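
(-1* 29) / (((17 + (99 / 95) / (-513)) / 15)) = -2355525 / 92044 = -25.59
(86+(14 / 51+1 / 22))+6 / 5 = 490987 / 5610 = 87.52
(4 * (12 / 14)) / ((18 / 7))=4 / 3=1.33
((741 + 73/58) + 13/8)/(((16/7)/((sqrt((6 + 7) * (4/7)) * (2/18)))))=57527 * sqrt(91)/5568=98.56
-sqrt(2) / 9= -0.16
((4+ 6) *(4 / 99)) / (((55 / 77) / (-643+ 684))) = 2296 / 99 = 23.19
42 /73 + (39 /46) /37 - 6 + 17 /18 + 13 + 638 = 361486550 /559107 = 646.54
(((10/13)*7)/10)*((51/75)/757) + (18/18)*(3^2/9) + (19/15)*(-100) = -92751068/738075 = -125.67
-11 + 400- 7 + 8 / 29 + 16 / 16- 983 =-17392 / 29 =-599.72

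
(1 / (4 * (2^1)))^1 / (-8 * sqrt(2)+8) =-sqrt(2) / 64 -1 / 64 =-0.04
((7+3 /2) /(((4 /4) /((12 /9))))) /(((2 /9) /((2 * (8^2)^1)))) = 6528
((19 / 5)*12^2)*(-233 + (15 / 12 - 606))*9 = -20628756 / 5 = -4125751.20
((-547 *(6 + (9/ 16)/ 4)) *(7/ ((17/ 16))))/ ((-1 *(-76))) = -1504797/ 5168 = -291.18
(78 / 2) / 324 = 13 / 108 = 0.12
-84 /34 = -42 /17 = -2.47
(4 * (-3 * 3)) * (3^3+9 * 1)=-1296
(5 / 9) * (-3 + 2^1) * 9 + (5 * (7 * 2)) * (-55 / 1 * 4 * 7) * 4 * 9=-3880805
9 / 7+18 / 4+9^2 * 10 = 11421 / 14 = 815.79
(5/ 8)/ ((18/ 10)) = 25/ 72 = 0.35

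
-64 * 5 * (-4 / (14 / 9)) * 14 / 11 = 11520 / 11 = 1047.27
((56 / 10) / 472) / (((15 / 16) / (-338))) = -18928 / 4425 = -4.28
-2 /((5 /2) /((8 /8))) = -4 /5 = -0.80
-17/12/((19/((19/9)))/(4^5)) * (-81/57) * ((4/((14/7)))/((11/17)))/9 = 147968/1881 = 78.66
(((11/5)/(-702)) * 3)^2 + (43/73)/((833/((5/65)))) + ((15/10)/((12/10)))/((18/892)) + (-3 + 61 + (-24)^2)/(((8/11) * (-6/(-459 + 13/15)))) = 5545952634404279/83241440100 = 66624.90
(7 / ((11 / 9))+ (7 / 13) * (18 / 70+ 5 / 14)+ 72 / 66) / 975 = 10223 / 1394250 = 0.01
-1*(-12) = 12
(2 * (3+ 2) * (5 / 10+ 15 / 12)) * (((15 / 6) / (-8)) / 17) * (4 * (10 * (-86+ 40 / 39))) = 1449875 / 1326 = 1093.42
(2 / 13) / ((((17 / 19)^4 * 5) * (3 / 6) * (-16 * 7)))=-130321 / 152008220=-0.00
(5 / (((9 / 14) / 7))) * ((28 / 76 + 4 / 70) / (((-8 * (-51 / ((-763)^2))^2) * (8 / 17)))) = -671401994975341 / 837216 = -801945967.32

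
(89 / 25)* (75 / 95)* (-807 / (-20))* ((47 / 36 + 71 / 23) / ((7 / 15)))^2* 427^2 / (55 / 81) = 95449482399398229 / 35379520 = 2697873865.99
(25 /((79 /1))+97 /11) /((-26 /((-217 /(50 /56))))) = 24115644 /282425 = 85.39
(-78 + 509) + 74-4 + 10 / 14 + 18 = 3638 / 7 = 519.71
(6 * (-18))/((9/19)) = -228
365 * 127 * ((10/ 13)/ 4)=231775/ 26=8914.42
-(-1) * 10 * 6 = 60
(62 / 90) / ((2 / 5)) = 31 / 18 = 1.72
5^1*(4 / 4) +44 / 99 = 49 / 9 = 5.44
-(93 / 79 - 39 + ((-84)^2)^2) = -3933180756 / 79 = -49787098.18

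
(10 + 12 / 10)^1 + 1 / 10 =113 / 10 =11.30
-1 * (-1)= 1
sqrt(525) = 5 * sqrt(21) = 22.91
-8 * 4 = -32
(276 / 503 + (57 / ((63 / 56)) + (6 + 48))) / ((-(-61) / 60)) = 3175400 / 30683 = 103.49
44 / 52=11 / 13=0.85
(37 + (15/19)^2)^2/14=92235362/912247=101.11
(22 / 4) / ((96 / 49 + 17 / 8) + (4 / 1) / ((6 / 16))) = 588 / 1577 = 0.37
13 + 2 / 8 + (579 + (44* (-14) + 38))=57 / 4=14.25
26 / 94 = 13 / 47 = 0.28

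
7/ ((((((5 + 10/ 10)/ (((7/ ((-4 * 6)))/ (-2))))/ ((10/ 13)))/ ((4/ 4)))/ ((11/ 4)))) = 2695/ 7488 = 0.36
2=2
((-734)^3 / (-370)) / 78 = 98861726 / 7215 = 13702.25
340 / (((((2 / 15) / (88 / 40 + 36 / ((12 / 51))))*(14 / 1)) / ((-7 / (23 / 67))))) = -13257960 / 23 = -576433.04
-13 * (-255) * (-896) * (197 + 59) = -760381440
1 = 1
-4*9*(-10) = 360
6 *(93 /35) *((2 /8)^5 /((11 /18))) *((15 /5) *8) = 7533 /12320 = 0.61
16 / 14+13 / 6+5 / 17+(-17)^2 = 208919 / 714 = 292.60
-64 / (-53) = 64 / 53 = 1.21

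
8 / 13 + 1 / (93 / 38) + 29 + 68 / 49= 1860863 / 59241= 31.41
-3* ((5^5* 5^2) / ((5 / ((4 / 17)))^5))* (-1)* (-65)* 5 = -24960000 / 1419857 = -17.58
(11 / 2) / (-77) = -1 / 14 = -0.07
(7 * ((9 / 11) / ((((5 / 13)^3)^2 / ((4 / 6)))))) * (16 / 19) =3243615648 / 3265625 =993.26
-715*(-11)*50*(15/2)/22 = 268125/2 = 134062.50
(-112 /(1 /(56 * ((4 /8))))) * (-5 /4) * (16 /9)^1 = 62720 /9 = 6968.89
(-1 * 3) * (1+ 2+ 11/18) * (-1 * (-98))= -3185/3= -1061.67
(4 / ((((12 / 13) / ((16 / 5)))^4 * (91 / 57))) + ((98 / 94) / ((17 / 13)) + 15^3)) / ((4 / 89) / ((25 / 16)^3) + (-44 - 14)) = -392453503901275 / 6088753402263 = -64.46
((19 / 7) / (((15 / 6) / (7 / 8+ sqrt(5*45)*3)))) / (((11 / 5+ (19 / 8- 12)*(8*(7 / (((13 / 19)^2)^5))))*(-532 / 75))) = 0.00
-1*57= -57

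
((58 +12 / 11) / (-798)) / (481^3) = -25 / 37571406873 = -0.00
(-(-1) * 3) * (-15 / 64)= -45 / 64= -0.70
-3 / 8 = -0.38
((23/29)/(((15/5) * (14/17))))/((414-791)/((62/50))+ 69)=-0.00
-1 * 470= -470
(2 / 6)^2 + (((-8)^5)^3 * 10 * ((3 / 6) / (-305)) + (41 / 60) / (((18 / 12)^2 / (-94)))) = 576792985034.38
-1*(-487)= 487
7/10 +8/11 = 157/110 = 1.43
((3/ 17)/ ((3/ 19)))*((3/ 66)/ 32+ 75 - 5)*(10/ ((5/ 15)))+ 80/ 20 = 2351.11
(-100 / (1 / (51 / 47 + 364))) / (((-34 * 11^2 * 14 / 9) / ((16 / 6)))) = 10295400 / 676753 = 15.21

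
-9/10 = -0.90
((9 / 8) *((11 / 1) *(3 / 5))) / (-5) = -297 / 200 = -1.48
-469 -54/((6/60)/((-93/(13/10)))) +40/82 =20340483/533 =38162.26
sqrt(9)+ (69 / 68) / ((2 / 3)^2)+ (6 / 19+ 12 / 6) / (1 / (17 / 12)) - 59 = -781963 / 15504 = -50.44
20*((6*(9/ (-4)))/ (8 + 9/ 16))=-4320/ 137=-31.53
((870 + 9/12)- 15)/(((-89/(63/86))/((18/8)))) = -1940841/122464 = -15.85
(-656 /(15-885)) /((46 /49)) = 8036 /10005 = 0.80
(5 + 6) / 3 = 11 / 3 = 3.67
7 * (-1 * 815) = -5705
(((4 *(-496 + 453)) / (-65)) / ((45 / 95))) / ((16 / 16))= 3268 / 585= 5.59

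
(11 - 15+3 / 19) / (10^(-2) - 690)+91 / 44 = 119620471 / 57683164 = 2.07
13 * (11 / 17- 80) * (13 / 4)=-227981 / 68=-3352.66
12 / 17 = 0.71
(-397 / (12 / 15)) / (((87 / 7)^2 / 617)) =-60012505 / 30276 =-1982.18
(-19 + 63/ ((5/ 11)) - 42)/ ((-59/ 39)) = -15132/ 295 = -51.29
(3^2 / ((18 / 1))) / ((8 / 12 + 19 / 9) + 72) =9 / 1346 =0.01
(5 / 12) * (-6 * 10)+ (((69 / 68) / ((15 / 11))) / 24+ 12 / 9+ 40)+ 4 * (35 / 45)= 19.48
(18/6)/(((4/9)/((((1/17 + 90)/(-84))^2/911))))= 7031883/825642944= 0.01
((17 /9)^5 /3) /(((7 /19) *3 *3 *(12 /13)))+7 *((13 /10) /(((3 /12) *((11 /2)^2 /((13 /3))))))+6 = 13.83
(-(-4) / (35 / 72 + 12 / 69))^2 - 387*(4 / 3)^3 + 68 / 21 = -22011057308 / 25087629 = -877.37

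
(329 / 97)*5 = 1645 / 97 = 16.96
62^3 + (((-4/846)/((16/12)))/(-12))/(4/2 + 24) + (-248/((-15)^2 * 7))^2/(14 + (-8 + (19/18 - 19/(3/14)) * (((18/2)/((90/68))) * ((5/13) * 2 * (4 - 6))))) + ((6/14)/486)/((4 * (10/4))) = 311918941862522683709/1308780091710000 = 238328.00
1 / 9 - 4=-35 / 9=-3.89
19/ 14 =1.36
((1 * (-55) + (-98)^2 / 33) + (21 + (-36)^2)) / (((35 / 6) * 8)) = 5125 / 154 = 33.28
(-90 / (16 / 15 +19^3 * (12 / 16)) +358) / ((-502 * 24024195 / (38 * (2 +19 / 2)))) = -24147746437 / 1861598089507455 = -0.00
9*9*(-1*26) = -2106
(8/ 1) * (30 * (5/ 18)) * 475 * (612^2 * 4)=47442240000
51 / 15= 17 / 5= 3.40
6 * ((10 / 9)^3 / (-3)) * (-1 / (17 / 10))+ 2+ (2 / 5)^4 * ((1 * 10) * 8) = 8770858 / 1549125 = 5.66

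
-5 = -5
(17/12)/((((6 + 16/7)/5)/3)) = 595/232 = 2.56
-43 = -43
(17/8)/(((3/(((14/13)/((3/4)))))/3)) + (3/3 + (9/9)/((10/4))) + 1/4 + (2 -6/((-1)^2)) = 0.70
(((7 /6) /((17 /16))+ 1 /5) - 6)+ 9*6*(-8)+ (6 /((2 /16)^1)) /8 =-109829 /255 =-430.70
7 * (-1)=-7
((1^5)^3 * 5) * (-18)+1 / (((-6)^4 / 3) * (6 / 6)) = -38879 / 432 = -90.00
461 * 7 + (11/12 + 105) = 39995/12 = 3332.92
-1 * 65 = -65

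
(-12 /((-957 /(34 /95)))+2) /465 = 60746 /14091825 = 0.00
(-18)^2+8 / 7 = 2276 / 7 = 325.14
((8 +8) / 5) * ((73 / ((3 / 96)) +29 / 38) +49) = 725272 / 95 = 7634.44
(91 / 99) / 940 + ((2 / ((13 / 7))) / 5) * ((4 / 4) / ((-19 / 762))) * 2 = -79416631 / 4597164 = -17.28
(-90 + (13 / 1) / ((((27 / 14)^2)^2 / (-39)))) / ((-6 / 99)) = 123395437 / 59049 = 2089.71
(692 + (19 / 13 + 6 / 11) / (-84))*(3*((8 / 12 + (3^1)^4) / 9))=18837.13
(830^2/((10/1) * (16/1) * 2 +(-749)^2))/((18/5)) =1722250/5051889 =0.34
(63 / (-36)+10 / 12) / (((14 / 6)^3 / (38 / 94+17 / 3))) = -0.44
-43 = -43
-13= -13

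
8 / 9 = 0.89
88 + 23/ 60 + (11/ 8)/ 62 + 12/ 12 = 665177/ 7440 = 89.41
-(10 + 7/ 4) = -47/ 4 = -11.75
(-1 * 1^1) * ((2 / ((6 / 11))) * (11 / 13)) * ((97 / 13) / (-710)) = 11737 / 359970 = 0.03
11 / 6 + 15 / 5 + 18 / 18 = 35 / 6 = 5.83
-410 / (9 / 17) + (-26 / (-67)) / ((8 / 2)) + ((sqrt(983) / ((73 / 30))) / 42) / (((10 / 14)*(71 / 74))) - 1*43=-985721 / 1206 + 74*sqrt(983) / 5183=-816.90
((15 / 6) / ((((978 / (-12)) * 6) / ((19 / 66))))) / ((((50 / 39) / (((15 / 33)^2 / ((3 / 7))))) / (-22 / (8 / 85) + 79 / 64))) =128646245 / 999719424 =0.13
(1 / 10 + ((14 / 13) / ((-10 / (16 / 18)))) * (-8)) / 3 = 1013 / 3510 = 0.29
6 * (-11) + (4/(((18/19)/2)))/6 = -1744/27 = -64.59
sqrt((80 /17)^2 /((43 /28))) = 160 *sqrt(301) /731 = 3.80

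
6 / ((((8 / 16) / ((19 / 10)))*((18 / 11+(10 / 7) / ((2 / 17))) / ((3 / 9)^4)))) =2926 / 143235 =0.02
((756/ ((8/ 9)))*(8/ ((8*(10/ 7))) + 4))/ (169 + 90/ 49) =3917403/ 167420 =23.40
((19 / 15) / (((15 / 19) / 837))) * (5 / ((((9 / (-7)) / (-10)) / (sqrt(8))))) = 147713.66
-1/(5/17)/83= -17/415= -0.04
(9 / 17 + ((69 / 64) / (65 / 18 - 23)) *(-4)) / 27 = 0.03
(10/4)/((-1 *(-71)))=5/142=0.04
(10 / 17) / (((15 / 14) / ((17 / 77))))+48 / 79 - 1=-0.27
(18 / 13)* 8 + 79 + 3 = 1210 / 13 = 93.08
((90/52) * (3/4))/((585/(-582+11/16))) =-27903/21632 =-1.29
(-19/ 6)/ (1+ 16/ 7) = -133/ 138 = -0.96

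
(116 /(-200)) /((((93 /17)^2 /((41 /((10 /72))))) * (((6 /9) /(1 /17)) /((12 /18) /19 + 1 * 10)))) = -5.07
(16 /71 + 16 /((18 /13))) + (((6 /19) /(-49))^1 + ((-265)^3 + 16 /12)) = -11071025601179 /594909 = -18609611.89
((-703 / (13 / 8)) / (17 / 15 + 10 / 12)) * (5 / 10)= -84360 / 767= -109.99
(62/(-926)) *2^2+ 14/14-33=-14940/463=-32.27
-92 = -92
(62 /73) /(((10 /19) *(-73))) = -589 /26645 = -0.02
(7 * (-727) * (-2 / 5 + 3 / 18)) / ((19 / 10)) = 35623 / 57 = 624.96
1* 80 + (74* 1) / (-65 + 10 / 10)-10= 2203 / 32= 68.84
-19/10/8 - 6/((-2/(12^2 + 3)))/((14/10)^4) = 449069/3920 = 114.56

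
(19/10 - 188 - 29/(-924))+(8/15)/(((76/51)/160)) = -11306543/87780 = -128.81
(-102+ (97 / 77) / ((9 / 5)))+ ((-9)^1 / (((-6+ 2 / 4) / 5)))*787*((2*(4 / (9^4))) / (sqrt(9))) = -98.68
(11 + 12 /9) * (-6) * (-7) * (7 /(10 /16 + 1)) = 2231.38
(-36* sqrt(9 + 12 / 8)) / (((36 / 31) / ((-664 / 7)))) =10292* sqrt(42) / 7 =9528.54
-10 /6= -5 /3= -1.67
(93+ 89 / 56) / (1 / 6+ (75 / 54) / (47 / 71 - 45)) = 37518651 / 53683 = 698.89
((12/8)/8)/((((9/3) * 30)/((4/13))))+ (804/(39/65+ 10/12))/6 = 6271243/67080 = 93.49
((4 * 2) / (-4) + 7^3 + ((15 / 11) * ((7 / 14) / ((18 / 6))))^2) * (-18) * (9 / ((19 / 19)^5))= -13370589 / 242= -55250.37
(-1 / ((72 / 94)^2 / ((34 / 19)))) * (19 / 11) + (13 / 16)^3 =-17269609 / 3649536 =-4.73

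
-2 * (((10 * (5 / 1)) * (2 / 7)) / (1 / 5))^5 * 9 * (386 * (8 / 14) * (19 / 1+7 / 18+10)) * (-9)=229718250000000000000 / 117649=1952572907547025.47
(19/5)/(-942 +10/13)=-13/3220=-0.00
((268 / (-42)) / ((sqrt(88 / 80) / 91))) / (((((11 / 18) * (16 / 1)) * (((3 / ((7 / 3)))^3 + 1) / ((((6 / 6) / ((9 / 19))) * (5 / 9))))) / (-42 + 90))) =-423605 * sqrt(110) / 4356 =-1019.93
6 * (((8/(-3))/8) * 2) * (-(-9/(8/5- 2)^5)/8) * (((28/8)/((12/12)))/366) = 65625/15616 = 4.20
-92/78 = -46/39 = -1.18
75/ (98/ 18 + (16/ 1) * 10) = 0.45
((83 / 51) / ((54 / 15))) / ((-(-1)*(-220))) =-83 / 40392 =-0.00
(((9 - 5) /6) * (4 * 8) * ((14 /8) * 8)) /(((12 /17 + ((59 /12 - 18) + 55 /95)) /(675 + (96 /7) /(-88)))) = -8593433088 /503041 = -17082.97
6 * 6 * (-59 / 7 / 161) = -2124 / 1127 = -1.88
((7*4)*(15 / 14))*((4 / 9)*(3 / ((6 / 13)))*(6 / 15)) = 104 / 3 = 34.67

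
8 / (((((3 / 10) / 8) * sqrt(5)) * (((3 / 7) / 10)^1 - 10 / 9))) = -26880 * sqrt(5) / 673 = -89.31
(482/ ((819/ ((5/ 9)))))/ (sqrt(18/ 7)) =1205 * sqrt(14)/ 22113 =0.20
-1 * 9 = -9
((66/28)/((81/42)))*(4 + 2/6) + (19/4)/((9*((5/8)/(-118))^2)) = 12702263/675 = 18818.17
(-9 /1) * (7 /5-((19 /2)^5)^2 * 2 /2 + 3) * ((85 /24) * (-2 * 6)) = -4690265683770981 /2048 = -2290168790903.80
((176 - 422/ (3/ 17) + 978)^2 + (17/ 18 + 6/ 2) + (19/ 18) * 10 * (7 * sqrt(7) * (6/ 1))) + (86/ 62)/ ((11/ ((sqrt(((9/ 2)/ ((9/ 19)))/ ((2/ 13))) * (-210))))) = 1531962.58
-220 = -220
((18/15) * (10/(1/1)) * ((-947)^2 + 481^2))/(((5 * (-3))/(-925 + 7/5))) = 4167911248/5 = 833582249.60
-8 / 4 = -2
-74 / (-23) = 74 / 23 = 3.22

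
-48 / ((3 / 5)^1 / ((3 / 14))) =-120 / 7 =-17.14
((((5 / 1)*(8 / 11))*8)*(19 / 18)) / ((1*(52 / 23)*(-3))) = -17480 / 3861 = -4.53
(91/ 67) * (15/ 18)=1.13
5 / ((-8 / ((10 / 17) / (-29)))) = 25 / 1972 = 0.01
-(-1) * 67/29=67/29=2.31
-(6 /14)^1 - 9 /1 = -66 /7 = -9.43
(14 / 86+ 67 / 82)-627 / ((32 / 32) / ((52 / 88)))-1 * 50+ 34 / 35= -25826548 / 61705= -418.55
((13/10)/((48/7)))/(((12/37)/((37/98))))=17797/80640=0.22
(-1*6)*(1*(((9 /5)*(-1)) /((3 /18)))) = 324 /5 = 64.80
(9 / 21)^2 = 9 / 49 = 0.18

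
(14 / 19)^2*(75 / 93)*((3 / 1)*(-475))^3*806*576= -588205800000000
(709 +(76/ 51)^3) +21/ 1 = 97274206/ 132651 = 733.31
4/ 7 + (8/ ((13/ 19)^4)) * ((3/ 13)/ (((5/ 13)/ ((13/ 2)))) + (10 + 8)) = 799699592/ 999635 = 799.99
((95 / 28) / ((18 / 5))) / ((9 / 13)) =6175 / 4536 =1.36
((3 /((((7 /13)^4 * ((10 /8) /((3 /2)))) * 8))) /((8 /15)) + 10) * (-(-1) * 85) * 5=654273475 /76832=8515.64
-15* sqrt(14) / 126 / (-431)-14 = -14+5* sqrt(14) / 18102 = -14.00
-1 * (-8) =8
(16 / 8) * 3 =6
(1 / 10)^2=1 / 100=0.01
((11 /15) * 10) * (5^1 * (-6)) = -220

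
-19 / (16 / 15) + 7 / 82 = -11629 / 656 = -17.73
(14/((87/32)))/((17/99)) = 14784/493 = 29.99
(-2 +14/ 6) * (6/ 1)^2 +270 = 282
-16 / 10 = -8 / 5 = -1.60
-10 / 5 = -2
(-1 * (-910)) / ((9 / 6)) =1820 / 3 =606.67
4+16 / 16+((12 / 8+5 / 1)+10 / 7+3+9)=349 / 14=24.93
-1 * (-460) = 460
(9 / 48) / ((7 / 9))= 27 / 112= 0.24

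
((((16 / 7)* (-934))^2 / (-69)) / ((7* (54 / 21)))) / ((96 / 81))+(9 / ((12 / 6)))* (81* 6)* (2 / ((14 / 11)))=383753 / 1127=340.51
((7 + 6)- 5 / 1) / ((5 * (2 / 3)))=12 / 5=2.40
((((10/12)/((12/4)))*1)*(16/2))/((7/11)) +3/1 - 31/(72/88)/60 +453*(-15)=-25662947/3780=-6789.14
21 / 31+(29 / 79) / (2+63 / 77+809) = 14824759 / 21869570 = 0.68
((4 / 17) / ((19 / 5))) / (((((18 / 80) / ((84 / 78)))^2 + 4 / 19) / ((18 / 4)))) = 28224000 / 25746347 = 1.10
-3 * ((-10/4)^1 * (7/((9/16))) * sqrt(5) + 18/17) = -54/17 + 280 * sqrt(5)/3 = 205.52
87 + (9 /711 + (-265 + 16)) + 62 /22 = -138318 /869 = -159.17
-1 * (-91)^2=-8281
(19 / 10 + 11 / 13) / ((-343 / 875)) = -1275 / 182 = -7.01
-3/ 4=-0.75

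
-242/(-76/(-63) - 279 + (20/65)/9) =198198/227485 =0.87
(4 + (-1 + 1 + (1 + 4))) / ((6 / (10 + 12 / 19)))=303 / 19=15.95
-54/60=-9/10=-0.90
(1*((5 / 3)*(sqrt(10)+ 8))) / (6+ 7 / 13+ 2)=65*sqrt(10) / 333+ 520 / 333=2.18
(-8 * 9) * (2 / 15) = -48 / 5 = -9.60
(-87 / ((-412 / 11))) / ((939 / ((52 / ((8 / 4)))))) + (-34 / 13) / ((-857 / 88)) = 239119903 / 718349398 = 0.33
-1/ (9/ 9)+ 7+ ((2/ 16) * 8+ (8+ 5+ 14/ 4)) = 47/ 2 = 23.50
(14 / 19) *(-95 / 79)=-70 / 79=-0.89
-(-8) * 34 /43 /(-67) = -272 /2881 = -0.09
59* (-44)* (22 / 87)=-57112 / 87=-656.46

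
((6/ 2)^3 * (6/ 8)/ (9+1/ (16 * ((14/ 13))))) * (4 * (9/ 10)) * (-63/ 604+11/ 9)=13782636/ 1531895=9.00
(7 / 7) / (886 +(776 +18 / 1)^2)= 1 / 631322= 0.00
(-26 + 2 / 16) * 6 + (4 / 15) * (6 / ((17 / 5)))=-10525 / 68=-154.78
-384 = -384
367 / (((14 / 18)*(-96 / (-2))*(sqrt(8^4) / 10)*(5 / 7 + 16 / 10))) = 9175 / 13824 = 0.66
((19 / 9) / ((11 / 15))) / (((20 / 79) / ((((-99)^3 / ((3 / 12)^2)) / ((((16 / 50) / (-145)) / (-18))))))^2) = 720171693936247588509375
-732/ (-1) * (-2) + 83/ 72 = -105325/ 72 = -1462.85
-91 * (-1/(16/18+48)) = 819/440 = 1.86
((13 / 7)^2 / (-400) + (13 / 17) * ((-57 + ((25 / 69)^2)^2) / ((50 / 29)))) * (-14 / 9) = 190948149675881 / 4855297318200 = 39.33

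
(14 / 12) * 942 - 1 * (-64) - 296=867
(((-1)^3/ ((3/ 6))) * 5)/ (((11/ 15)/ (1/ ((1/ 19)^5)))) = -371414850/ 11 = -33764986.36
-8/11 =-0.73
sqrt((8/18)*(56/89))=4*sqrt(1246)/267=0.53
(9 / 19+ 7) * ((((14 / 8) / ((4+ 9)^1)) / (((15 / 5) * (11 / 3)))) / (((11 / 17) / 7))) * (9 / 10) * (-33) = -1596861 / 54340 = -29.39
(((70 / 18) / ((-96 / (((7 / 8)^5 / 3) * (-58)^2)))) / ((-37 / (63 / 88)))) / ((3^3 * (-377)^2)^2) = 4117715 / 134512845824829947904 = 0.00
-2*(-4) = 8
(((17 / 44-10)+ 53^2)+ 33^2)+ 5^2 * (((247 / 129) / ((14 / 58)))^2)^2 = 3009581857659106109 / 29255240840364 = 102873.26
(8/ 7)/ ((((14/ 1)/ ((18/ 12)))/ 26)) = 156/ 49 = 3.18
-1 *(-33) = 33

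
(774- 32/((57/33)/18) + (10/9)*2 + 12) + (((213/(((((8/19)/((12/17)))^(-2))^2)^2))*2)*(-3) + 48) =5970955691052998/12381017456889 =482.27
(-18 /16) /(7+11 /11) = -9 /64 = -0.14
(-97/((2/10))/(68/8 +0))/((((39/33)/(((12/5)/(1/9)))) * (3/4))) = -307296/221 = -1390.48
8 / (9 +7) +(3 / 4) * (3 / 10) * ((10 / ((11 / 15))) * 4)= 281 / 22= 12.77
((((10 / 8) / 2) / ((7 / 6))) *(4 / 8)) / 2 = 15 / 112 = 0.13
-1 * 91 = -91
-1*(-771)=771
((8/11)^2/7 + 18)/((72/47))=359785/30492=11.80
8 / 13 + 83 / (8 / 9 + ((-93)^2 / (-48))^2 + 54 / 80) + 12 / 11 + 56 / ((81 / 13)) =3564858461116 / 333273222711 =10.70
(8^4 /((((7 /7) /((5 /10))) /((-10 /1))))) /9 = -20480 /9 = -2275.56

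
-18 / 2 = -9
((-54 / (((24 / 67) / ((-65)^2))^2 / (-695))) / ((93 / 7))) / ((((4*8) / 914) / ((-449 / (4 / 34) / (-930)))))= 271973966236736798125 / 5904384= 46063055220787.94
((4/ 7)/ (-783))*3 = -4/ 1827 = -0.00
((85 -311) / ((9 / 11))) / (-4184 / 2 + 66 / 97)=120571 / 912861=0.13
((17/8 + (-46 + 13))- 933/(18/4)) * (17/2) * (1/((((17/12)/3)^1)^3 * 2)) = -2778462/289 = -9614.06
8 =8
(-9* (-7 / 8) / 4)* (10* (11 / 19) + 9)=17703 / 608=29.12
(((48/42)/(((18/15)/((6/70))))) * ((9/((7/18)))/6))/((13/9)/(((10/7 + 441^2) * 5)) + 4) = 6616292220/84051447193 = 0.08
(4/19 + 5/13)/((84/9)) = 63/988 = 0.06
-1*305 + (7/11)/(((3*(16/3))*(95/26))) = -2549709/8360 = -304.99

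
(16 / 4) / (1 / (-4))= -16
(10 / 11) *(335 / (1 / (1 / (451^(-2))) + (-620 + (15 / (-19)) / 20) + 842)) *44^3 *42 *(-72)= -353440393.95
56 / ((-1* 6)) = -28 / 3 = -9.33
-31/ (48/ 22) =-341/ 24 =-14.21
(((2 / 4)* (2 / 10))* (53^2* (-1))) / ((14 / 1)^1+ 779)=-2809 / 7930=-0.35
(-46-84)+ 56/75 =-9694/75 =-129.25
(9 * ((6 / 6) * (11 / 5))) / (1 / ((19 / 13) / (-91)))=-1881 / 5915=-0.32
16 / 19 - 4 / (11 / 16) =-4.98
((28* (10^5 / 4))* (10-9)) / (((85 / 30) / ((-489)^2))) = 1004308200000 / 17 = 59076952941.18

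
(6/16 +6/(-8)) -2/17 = -67/136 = -0.49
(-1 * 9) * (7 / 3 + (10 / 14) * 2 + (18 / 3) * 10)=-4017 / 7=-573.86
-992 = -992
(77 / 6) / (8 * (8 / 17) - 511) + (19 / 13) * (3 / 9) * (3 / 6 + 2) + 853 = 287262425 / 336297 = 854.19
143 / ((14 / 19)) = 2717 / 14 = 194.07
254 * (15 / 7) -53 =3439 / 7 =491.29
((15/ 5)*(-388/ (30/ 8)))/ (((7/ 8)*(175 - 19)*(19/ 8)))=-0.96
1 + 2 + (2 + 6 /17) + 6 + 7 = 312 /17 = 18.35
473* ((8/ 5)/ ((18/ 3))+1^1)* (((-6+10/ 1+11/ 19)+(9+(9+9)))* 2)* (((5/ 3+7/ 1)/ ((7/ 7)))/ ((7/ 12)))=3935360/ 7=562194.29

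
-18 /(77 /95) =-1710 /77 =-22.21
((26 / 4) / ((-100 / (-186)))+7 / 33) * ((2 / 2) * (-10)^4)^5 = 40597000000000000000000 / 33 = 1230212121212121212121.21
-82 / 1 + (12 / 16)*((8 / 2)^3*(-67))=-3298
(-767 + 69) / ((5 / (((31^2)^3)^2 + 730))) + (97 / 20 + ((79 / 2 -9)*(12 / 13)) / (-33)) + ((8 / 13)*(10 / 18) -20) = -566062366327706726783077 / 5148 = -109957724616881648559.26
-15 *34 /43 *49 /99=-8330 /1419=-5.87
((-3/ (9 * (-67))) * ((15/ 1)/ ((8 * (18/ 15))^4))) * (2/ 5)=0.00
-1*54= -54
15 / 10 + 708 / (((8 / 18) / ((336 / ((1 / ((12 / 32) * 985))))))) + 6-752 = 395412971 / 2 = 197706485.50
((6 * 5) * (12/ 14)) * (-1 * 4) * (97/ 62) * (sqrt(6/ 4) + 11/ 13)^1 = -17460 * sqrt(6)/ 217 -384120/ 2821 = -333.25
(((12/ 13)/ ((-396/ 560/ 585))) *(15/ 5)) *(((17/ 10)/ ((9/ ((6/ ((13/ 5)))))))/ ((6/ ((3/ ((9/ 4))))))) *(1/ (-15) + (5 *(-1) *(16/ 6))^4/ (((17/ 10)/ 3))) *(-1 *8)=1146878629120/ 11583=99013953.99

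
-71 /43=-1.65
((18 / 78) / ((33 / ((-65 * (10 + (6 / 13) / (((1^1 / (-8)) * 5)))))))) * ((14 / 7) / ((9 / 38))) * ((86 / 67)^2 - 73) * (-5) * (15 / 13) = -14633.83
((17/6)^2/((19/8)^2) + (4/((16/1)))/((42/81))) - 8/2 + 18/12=-108193/181944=-0.59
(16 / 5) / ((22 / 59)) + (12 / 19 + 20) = 30528 / 1045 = 29.21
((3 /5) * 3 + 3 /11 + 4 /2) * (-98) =-21952 /55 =-399.13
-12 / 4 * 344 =-1032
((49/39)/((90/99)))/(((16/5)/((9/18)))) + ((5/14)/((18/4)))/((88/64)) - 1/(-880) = 792221/2882880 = 0.27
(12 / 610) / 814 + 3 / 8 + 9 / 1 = 9310149 / 993080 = 9.38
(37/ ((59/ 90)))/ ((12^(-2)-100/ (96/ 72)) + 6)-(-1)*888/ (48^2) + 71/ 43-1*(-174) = 84794867495/ 483937824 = 175.22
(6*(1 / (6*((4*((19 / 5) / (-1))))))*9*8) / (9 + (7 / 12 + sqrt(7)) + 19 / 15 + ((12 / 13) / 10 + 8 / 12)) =-25426440 / 59078011 + 2190240*sqrt(7) / 59078011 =-0.33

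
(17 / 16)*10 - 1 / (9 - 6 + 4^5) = 87287 / 8216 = 10.62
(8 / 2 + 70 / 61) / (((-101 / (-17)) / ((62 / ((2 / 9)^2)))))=6701859 / 6161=1087.79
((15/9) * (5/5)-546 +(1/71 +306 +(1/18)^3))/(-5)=98681257/2070360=47.66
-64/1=-64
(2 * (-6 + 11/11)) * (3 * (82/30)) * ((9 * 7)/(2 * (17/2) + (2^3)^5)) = -5166/32785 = -0.16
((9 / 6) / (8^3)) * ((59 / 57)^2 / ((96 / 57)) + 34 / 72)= 6065 / 1867776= 0.00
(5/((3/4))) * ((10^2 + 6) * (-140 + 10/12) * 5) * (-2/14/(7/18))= 180632.65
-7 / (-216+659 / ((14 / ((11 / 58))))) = 5684 / 168143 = 0.03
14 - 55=-41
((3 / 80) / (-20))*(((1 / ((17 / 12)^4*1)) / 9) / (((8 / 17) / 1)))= -27 / 245650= -0.00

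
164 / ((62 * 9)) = 82 / 279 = 0.29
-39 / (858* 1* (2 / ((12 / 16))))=-3 / 176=-0.02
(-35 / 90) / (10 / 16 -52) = 28 / 3699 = 0.01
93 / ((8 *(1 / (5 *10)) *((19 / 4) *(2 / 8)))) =9300 / 19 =489.47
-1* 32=-32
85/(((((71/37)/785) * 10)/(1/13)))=493765/1846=267.48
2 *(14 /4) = 7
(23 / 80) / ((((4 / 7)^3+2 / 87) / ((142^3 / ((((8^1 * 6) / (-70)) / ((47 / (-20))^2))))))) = -1266160485860333 / 40025600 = -31633766.54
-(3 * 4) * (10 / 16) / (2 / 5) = -75 / 4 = -18.75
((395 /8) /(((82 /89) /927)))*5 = 162943425 /656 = 248389.37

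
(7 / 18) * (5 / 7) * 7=35 / 18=1.94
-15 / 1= -15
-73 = -73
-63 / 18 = -7 / 2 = -3.50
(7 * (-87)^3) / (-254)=4609521 / 254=18147.72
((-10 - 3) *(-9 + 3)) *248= 19344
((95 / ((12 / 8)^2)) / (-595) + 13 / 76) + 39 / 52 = 34597 / 40698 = 0.85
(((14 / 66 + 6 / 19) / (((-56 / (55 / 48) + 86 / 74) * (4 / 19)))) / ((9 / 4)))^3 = -229614424152875 / 18014748981086130993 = -0.00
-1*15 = -15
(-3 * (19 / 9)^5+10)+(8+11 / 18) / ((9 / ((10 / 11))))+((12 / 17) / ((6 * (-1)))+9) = -390328315 / 3680721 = -106.05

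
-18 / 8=-9 / 4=-2.25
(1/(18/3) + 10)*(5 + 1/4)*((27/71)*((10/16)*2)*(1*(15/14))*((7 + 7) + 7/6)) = 3746925/9088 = 412.29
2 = 2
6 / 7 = 0.86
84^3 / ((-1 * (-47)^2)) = -592704 / 2209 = -268.31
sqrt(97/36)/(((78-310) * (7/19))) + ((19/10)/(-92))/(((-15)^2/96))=-19 * sqrt(97)/9744-76/8625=-0.03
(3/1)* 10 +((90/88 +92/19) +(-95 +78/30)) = -236317/4180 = -56.54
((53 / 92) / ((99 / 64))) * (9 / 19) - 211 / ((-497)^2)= 208449355 / 1187372263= 0.18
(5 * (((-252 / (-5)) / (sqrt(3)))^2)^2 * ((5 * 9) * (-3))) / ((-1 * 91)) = 1728324864 / 325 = 5317922.66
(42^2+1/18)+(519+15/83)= 3411155/1494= 2283.24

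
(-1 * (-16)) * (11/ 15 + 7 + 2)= 2336/ 15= 155.73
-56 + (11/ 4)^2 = -775/ 16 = -48.44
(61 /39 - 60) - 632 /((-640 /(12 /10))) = -446557 /7800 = -57.25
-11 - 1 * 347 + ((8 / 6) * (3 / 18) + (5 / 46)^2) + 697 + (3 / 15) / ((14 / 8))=226189231 / 666540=339.35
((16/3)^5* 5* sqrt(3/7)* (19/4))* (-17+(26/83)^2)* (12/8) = -1449854894080* sqrt(21)/3906063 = -1700963.30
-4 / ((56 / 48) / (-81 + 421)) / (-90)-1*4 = 188 / 21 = 8.95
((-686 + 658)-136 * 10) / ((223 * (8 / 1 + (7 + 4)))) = -0.33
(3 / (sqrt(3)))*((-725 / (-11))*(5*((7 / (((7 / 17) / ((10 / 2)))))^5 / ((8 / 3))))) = 48252952734375*sqrt(3) / 88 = 949733701717.69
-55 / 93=-0.59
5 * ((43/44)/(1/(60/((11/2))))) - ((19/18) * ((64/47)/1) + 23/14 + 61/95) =3375314923/68073390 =49.58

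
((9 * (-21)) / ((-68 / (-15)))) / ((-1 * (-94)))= -2835 / 6392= -0.44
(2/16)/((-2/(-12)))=3/4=0.75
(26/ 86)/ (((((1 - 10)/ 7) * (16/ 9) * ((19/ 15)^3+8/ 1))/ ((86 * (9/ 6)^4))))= -3553875/ 619136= -5.74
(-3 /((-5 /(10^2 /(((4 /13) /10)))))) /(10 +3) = 150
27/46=0.59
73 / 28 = 2.61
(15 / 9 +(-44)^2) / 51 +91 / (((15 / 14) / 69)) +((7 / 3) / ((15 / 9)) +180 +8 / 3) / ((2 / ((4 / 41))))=185284733 / 31365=5907.37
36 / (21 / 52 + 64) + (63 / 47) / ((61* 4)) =21679083 / 38406332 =0.56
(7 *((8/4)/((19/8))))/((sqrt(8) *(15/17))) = 476 *sqrt(2)/285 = 2.36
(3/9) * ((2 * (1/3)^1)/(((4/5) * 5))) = 0.06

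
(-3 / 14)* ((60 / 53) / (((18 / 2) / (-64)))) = 640 / 371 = 1.73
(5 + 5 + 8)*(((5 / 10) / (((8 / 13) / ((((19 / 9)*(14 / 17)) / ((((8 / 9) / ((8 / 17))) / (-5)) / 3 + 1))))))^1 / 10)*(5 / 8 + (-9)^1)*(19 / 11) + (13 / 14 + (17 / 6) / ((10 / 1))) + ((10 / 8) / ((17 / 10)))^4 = -29560699870883 / 728516933760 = -40.58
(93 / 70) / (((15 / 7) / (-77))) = -2387 / 50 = -47.74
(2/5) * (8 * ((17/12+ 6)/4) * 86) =7654/15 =510.27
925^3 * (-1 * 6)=-4748718750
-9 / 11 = -0.82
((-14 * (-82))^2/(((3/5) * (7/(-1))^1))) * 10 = -9413600/3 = -3137866.67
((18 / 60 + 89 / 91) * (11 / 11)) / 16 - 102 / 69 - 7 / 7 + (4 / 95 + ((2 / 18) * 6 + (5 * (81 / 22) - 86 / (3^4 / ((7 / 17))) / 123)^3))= 51297448616017895381661530615 / 8229397080470825787431904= 6233.44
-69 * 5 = -345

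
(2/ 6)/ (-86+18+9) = -1/ 177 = -0.01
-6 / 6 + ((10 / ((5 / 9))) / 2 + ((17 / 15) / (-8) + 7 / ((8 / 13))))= 19.23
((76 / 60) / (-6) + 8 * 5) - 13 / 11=38221 / 990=38.61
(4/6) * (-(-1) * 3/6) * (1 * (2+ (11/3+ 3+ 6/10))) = 139/45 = 3.09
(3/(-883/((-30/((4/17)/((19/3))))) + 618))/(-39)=-1615/12997868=-0.00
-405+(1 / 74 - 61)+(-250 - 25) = -54833 / 74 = -740.99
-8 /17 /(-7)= 0.07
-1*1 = -1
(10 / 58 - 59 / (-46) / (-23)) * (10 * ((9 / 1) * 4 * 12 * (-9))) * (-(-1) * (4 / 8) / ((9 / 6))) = -23191920 / 15341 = -1511.76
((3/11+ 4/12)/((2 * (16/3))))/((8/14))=35/352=0.10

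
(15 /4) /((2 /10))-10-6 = 11 /4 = 2.75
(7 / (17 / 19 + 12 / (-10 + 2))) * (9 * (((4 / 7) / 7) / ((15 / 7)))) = -456 / 115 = -3.97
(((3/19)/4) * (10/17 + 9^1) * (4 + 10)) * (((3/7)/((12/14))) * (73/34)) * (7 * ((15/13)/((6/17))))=8745765/67184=130.18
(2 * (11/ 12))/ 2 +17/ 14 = 179/ 84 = 2.13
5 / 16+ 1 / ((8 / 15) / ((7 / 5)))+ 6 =143 / 16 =8.94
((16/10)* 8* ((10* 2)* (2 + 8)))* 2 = 5120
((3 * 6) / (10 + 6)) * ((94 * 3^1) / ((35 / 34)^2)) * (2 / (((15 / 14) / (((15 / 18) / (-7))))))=-81498 / 1225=-66.53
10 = 10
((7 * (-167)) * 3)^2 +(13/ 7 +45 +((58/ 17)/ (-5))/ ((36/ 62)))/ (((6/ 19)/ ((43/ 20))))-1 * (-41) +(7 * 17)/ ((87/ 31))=229205047917311/ 18635400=12299443.42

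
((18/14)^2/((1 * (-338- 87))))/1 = -81/20825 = -0.00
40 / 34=20 / 17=1.18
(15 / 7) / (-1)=-15 / 7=-2.14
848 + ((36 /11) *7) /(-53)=494132 /583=847.57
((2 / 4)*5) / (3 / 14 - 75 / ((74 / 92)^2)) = -47915 / 2217693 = -0.02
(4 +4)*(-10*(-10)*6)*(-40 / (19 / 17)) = -3264000 / 19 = -171789.47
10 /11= 0.91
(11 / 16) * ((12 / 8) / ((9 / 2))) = 0.23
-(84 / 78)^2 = -196 / 169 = -1.16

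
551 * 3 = 1653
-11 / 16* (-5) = 55 / 16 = 3.44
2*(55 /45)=22 /9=2.44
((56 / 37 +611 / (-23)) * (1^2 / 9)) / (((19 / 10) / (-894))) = 63530620 / 48507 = 1309.72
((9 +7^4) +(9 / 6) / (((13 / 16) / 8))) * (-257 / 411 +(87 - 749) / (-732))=220543673 / 325923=676.67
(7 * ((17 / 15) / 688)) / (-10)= -0.00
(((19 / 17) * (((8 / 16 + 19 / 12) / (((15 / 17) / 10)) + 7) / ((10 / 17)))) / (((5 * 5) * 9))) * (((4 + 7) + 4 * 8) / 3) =450167 / 121500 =3.71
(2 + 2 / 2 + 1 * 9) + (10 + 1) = 23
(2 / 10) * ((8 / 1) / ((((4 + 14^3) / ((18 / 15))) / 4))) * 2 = 32 / 5725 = 0.01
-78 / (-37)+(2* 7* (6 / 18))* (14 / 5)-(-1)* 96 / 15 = 11974 / 555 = 21.57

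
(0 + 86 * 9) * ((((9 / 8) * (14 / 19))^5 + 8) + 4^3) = 71033952019005 / 1267762688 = 56030.95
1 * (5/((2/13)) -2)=61/2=30.50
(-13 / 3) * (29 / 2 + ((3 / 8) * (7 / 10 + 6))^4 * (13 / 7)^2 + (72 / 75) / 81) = -107046071440919 / 162570240000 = -658.46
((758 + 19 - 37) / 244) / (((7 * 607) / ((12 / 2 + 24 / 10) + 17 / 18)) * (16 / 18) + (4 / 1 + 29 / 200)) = 31117000 / 4189552529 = 0.01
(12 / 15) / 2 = 2 / 5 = 0.40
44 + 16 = 60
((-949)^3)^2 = 730461405459781801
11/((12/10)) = 55/6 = 9.17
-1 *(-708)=708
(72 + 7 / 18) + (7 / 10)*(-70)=421 / 18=23.39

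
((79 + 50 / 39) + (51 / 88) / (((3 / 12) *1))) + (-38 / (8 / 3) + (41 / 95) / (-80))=222831511 / 3260400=68.34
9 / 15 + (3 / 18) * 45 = 81 / 10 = 8.10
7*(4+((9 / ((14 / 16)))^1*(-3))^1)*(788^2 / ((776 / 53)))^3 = -13087985405039209992032 / 912673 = -14340278944418439.02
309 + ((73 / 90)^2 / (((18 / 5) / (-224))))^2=26369602669 / 13286025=1984.76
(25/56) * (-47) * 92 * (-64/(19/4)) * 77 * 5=190256000/19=10013473.68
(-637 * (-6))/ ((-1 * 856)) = -1911/ 428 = -4.46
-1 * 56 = -56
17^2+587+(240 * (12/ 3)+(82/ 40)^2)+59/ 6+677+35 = 2562.04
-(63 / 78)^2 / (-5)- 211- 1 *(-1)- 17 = -766819 / 3380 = -226.87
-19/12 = -1.58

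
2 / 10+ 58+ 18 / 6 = 306 / 5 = 61.20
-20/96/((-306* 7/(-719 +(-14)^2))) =-0.05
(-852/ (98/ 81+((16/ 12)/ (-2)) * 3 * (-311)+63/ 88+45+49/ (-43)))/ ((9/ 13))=-377204256/ 204679157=-1.84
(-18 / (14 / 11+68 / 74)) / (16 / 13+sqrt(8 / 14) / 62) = -7695688 / 1153133+57629 * sqrt(7) / 2306266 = -6.61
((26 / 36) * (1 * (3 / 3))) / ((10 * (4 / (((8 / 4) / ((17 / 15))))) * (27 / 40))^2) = 650 / 210681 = 0.00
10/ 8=1.25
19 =19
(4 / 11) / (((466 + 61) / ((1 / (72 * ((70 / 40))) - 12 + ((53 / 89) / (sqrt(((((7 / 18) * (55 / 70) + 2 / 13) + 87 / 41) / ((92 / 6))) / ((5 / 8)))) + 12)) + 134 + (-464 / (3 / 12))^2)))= 212 * sqrt(9108007935) / 25554677423 + 868107242 / 365211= 2377.00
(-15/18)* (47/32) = -235/192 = -1.22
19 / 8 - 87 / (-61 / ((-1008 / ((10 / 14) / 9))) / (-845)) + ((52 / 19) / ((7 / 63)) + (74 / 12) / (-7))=2980373290877 / 194712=15306572.22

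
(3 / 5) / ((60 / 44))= 11 / 25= 0.44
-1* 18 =-18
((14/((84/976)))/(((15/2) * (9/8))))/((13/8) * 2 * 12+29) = 1952/6885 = 0.28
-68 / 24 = -17 / 6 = -2.83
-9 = -9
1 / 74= 0.01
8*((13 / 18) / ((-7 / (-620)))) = 32240 / 63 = 511.75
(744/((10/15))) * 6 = 6696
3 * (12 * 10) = 360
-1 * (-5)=5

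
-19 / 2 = -9.50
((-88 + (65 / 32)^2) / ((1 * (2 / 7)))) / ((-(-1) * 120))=-200403 / 81920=-2.45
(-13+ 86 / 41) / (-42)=149 / 574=0.26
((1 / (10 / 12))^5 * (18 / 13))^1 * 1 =139968 / 40625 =3.45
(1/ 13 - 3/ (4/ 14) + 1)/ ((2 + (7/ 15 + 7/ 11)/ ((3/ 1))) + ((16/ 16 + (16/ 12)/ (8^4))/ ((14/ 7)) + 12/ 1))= -17740800/ 27991639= -0.63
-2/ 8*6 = -3/ 2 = -1.50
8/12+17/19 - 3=-82/57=-1.44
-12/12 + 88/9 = 79/9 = 8.78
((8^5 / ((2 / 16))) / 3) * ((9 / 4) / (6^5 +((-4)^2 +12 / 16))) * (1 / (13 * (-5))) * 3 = -2359296 / 2026115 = -1.16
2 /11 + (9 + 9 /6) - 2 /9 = 10.46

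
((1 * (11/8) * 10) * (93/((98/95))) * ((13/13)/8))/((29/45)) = 21866625/90944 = 240.44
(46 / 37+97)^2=13213225 / 1369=9651.73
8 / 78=4 / 39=0.10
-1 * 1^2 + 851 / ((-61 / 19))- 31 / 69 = -266.51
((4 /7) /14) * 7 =2 /7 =0.29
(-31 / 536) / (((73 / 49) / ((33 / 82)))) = -50127 / 3208496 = -0.02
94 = 94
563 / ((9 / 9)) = 563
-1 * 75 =-75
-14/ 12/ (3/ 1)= -7/ 18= -0.39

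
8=8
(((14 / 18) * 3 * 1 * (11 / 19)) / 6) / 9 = 77 / 3078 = 0.03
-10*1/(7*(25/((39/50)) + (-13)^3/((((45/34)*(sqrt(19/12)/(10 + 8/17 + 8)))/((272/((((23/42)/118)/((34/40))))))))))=765603515625/24638890916322190752078022811 + 548662585948152000*sqrt(57)/3519841559474598678868288973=0.00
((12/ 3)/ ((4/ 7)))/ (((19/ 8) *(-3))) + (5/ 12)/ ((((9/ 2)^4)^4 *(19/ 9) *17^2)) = -3332142081819717496/ 3391644618995152977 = -0.98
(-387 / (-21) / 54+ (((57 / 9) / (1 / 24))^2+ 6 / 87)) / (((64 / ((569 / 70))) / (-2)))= -9607396007 / 1636992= -5868.93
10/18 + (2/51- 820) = -125369/153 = -819.41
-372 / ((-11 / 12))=4464 / 11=405.82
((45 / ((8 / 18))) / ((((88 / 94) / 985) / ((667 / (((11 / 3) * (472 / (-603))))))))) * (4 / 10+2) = -13573903670055 / 228448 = -59417914.23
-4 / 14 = -2 / 7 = -0.29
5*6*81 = 2430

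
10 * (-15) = -150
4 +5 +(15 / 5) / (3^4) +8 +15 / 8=4085 / 216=18.91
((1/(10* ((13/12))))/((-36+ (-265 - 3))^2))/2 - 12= -72084477/6007040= -12.00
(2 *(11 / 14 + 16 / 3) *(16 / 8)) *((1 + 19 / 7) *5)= 66820 / 147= 454.56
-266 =-266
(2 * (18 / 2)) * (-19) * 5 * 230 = -393300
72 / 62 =1.16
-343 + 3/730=-250387/730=-343.00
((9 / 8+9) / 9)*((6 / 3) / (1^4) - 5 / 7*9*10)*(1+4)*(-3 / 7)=14715 / 98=150.15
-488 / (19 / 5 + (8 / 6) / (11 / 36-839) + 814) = -1207720 / 2023917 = -0.60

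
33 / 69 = 11 / 23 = 0.48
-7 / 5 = -1.40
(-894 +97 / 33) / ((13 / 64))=-1881920 / 429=-4386.76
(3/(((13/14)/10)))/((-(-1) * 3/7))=980/13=75.38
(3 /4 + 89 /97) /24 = 647 /9312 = 0.07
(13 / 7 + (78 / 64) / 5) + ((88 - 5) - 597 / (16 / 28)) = -1074807 / 1120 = -959.65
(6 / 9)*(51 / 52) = 17 / 26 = 0.65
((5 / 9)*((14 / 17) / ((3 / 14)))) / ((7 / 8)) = 1120 / 459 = 2.44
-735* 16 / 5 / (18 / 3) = -392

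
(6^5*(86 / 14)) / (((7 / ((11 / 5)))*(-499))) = -3678048 / 122255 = -30.09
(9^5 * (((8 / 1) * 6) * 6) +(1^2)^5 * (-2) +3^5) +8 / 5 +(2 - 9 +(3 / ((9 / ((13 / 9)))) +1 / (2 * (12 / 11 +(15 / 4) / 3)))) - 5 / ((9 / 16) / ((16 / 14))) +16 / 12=1655312052281 / 97335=17006339.47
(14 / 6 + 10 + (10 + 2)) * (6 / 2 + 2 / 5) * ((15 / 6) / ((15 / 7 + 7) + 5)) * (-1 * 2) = -8687 / 297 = -29.25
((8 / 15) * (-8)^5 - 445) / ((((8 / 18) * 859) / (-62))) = 2910.38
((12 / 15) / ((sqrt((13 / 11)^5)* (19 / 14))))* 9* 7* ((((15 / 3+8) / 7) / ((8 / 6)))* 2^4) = 731808* sqrt(143) / 16055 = 545.07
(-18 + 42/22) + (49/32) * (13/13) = -5125/352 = -14.56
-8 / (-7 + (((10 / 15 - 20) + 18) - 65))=6 / 55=0.11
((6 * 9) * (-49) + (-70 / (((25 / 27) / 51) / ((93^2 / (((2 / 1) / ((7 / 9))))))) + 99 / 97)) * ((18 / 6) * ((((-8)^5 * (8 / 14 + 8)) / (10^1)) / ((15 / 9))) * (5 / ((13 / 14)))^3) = 21817926621037854720 / 213109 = 102379189152207.81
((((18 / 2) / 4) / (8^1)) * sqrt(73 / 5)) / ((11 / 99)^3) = 6561 * sqrt(365) / 160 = 783.42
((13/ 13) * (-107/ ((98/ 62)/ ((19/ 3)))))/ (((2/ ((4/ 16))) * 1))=-63023/ 1176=-53.59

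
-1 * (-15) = 15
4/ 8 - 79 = -157/ 2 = -78.50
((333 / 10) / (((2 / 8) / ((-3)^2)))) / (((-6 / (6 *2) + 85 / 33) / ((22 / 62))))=204.93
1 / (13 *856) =1 / 11128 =0.00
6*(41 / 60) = 41 / 10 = 4.10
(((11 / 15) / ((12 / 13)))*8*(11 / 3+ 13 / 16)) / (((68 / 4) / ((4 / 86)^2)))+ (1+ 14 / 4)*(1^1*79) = 7016575 / 19737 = 355.50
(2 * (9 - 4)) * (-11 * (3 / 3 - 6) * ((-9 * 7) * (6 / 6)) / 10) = -3465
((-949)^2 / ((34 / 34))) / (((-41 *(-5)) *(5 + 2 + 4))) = 900601 / 2255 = 399.38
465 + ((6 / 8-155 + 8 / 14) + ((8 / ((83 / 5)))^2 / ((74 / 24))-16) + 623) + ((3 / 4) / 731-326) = 772657008602 / 1304287481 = 592.40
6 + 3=9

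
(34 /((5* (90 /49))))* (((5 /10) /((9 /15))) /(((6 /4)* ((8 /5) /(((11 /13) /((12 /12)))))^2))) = 503965 /876096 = 0.58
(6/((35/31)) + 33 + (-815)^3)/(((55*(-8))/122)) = 288942005956/1925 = 150099743.35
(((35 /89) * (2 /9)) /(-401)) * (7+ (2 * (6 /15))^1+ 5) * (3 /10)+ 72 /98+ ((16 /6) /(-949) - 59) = -1450524755213 /24893612835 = -58.27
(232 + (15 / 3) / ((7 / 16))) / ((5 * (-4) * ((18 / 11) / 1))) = -781 / 105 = -7.44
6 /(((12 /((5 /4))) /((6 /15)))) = 1 /4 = 0.25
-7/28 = -1/4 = -0.25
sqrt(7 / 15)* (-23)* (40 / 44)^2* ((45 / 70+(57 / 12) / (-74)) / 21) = -12535* sqrt(105) / 358974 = -0.36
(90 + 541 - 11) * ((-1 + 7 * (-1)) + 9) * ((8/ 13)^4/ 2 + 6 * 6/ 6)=107516680/ 28561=3764.46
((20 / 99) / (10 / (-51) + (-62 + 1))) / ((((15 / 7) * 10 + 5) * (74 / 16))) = -3808 / 140997417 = -0.00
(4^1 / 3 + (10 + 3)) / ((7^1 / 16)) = 688 / 21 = 32.76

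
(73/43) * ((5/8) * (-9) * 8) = -3285/43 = -76.40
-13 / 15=-0.87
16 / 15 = 1.07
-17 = -17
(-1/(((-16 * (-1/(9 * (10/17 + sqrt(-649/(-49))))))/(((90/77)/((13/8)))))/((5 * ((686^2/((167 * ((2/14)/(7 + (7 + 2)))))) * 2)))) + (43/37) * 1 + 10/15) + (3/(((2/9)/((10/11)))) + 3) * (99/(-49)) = -4356374400 * sqrt(649)/23881- 236952360427235/315444129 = -5398409.92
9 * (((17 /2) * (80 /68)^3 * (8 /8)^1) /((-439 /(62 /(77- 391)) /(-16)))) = -17856000 /19918747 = -0.90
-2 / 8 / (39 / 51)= -17 / 52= -0.33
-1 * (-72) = 72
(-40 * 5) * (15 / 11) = -3000 / 11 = -272.73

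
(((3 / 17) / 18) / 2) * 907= 907 / 204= 4.45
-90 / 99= -10 / 11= -0.91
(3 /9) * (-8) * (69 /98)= -92 /49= -1.88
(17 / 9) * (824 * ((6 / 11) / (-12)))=-7004 / 99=-70.75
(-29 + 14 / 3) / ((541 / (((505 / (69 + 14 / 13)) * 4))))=-1916980 / 1478553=-1.30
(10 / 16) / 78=5 / 624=0.01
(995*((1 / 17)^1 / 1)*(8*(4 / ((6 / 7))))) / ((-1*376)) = -13930 / 2397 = -5.81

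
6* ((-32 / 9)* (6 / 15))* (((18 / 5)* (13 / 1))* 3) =-29952 / 25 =-1198.08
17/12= 1.42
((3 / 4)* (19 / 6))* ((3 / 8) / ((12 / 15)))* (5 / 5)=285 / 256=1.11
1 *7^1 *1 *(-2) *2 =-28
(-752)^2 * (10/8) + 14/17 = 12016974/17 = 706880.82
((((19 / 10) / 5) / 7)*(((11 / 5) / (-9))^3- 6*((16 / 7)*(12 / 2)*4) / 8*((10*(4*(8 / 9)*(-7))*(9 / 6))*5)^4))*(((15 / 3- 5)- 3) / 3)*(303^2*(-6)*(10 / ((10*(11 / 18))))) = -17645152754073600515946178 / 721875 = -24443501650664727987.46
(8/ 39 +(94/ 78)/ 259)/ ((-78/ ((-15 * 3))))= 815/ 6734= 0.12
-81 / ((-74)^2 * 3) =-27 / 5476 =-0.00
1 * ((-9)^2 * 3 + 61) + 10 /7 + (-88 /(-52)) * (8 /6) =307.68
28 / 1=28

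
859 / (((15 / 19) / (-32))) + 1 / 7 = -3655889 / 105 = -34817.99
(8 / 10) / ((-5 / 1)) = -4 / 25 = -0.16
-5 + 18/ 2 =4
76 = 76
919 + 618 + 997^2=995546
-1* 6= -6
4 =4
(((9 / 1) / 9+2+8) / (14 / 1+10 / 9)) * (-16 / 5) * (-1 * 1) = 198 / 85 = 2.33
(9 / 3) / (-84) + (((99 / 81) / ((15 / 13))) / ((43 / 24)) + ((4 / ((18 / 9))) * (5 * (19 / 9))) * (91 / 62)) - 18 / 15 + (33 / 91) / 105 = 4637925269 / 152841780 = 30.34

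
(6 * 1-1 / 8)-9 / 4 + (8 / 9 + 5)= 685 / 72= 9.51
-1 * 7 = -7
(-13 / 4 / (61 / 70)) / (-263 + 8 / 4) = 455 / 31842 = 0.01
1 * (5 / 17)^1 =5 / 17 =0.29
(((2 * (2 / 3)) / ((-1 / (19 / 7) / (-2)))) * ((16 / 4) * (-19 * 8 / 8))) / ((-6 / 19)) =109744 / 63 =1741.97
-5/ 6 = -0.83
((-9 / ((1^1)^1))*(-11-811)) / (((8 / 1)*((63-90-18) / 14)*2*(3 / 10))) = -959 / 2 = -479.50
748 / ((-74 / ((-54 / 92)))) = 5049 / 851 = 5.93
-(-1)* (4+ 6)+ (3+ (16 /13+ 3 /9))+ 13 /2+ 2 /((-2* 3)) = 539 /26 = 20.73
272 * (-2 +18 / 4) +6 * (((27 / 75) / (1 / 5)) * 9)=3886 / 5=777.20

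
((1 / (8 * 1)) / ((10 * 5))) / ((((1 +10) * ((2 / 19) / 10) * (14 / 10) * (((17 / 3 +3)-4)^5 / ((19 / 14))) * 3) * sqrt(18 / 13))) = 9747 * sqrt(26) / 18552776704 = 0.00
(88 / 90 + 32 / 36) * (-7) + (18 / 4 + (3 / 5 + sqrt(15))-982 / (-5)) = 192.31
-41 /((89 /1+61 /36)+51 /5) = -7380 /18161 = -0.41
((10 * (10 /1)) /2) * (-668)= -33400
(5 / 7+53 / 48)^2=373321 / 112896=3.31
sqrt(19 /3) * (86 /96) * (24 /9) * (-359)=-15437 * sqrt(57) /54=-2158.27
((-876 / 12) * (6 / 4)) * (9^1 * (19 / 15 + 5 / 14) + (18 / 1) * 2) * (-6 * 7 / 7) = 2327751 / 70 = 33253.59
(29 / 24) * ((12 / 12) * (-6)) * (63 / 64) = -1827 / 256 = -7.14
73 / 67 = 1.09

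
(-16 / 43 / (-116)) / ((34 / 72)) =144 / 21199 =0.01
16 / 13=1.23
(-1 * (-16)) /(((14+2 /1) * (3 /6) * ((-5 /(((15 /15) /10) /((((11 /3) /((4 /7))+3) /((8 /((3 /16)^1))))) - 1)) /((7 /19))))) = 4326 /53675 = 0.08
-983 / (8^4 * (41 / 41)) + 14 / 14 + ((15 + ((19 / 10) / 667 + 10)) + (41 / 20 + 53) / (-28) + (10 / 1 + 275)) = 29527494617 / 95621120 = 308.80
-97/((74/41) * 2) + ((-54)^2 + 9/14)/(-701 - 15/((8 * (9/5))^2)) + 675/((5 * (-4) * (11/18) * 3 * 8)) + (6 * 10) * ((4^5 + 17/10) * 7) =23787841843950361/55222873552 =430760.67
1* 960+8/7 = 6728/7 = 961.14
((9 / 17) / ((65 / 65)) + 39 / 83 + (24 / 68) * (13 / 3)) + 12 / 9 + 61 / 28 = 715957 / 118524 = 6.04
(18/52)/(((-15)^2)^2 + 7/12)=54/7897591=0.00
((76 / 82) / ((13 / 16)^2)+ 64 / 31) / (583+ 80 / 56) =5215168 / 878742709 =0.01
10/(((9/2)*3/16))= 320/27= 11.85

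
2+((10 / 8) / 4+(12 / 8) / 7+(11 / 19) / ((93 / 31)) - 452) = -2868205 / 6384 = -449.28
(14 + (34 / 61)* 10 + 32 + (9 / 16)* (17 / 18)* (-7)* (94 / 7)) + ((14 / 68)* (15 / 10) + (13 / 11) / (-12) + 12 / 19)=25781047 / 10403184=2.48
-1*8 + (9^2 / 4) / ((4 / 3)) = 115 / 16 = 7.19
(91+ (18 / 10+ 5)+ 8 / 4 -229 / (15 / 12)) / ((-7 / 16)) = 6672 / 35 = 190.63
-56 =-56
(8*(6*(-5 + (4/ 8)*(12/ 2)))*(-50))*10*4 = 192000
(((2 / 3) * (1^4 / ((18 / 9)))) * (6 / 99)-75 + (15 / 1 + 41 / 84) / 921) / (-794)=21264599 / 225232392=0.09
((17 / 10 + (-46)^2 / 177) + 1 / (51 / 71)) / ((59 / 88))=6640524 / 295885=22.44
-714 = -714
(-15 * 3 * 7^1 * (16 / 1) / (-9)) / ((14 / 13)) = 520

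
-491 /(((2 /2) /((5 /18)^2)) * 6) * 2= -12275 /972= -12.63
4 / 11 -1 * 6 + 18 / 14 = -335 / 77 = -4.35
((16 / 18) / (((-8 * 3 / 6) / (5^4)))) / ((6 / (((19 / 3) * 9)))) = -11875 / 9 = -1319.44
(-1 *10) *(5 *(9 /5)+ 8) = -170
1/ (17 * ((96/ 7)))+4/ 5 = 0.80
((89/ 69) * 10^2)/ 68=2225/ 1173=1.90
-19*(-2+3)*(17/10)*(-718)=115957/5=23191.40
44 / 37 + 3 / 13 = 1.42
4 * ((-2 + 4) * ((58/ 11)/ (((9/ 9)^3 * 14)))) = 232/ 77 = 3.01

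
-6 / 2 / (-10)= 3 / 10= 0.30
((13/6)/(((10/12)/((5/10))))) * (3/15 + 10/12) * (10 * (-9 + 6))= -403/10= -40.30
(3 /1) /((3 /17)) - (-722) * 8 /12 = 1495 /3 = 498.33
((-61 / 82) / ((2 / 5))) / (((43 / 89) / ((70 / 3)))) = -950075 / 10578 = -89.82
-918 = -918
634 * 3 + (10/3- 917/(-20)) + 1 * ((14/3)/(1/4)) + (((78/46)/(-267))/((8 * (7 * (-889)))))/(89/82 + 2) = 63485028899893/32228356930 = 1969.85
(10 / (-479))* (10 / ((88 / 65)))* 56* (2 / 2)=-45500 / 5269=-8.64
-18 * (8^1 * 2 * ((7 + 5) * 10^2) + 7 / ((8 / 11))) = -1383093 / 4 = -345773.25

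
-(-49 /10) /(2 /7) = 343 /20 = 17.15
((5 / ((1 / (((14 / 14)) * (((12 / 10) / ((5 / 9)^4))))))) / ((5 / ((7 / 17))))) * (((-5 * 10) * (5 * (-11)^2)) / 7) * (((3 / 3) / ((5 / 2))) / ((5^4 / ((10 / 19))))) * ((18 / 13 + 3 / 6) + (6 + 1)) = -4401276264 / 65609375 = -67.08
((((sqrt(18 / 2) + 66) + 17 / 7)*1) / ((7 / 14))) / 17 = 1000 / 119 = 8.40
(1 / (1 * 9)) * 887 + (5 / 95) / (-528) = 2966125 / 30096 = 98.56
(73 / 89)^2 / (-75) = -5329 / 594075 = -0.01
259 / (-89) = -259 / 89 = -2.91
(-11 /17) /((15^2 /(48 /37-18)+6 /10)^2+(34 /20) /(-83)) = -968601700 /247949837129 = -0.00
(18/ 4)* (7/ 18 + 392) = 7063/ 4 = 1765.75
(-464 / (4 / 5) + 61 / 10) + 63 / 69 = -572.99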